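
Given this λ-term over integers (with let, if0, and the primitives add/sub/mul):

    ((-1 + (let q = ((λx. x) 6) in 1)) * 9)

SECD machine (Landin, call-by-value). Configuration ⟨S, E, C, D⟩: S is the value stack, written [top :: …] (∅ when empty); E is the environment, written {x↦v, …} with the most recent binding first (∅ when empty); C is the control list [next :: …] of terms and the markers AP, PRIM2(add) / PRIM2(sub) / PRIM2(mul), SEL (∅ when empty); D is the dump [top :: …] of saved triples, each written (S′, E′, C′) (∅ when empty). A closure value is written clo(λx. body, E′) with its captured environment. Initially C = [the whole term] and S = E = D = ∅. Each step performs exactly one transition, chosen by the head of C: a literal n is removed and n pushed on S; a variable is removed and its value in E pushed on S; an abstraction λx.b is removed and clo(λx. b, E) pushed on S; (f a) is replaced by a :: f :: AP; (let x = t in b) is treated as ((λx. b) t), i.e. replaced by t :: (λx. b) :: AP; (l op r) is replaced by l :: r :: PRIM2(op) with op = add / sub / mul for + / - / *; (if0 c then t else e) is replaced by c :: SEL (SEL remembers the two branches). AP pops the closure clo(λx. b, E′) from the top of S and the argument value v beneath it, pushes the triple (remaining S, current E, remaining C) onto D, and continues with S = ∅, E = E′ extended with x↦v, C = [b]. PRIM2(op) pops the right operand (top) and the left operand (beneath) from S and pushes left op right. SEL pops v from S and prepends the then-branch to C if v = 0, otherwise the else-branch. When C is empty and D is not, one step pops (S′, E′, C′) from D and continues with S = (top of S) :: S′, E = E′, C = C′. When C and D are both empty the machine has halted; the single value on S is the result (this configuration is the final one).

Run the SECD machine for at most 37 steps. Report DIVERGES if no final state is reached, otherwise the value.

Answer: 0

Derivation:
t=0: [S=∅ | E=∅ | C=[((-1 + (let q = ((λx. x) 6) in 1)) * 9)] | D=∅]
t=1: [S=∅ | E=∅ | C=[(-1 + (let q = ((λx. x) 6) in 1)) :: 9 :: PRIM2(mul)] | D=∅]
t=2: [S=∅ | E=∅ | C=[-1 :: (let q = ((λx. x) 6) in 1) :: PRIM2(add) :: 9 :: PRIM2(mul)] | D=∅]
t=3: [S=[-1] | E=∅ | C=[(let q = ((λx. x) 6) in 1) :: PRIM2(add) :: 9 :: PRIM2(mul)] | D=∅]
t=4: [S=[-1] | E=∅ | C=[((λx. x) 6) :: (λq. 1) :: AP :: PRIM2(add) :: 9 :: PRIM2(mul)] | D=∅]
t=5: [S=[-1] | E=∅ | C=[6 :: (λx. x) :: AP :: (λq. 1) :: AP :: PRIM2(add) :: 9 :: PRIM2(mul)] | D=∅]
t=6: [S=[6 :: -1] | E=∅ | C=[(λx. x) :: AP :: (λq. 1) :: AP :: PRIM2(add) :: 9 :: PRIM2(mul)] | D=∅]
t=7: [S=[clo(λx. x, ∅) :: 6 :: -1] | E=∅ | C=[AP :: (λq. 1) :: AP :: PRIM2(add) :: 9 :: PRIM2(mul)] | D=∅]
t=8: [S=∅ | E={x↦6} | C=[x] | D=[([-1], ∅, [(λq. 1) :: AP :: PRIM2(add) :: 9 :: PRIM2(mul)])]]
t=9: [S=[6] | E={x↦6} | C=∅ | D=[([-1], ∅, [(λq. 1) :: AP :: PRIM2(add) :: 9 :: PRIM2(mul)])]]
t=10: [S=[6 :: -1] | E=∅ | C=[(λq. 1) :: AP :: PRIM2(add) :: 9 :: PRIM2(mul)] | D=∅]
t=11: [S=[clo(λq. 1, ∅) :: 6 :: -1] | E=∅ | C=[AP :: PRIM2(add) :: 9 :: PRIM2(mul)] | D=∅]
t=12: [S=∅ | E={q↦6} | C=[1] | D=[([-1], ∅, [PRIM2(add) :: 9 :: PRIM2(mul)])]]
t=13: [S=[1] | E={q↦6} | C=∅ | D=[([-1], ∅, [PRIM2(add) :: 9 :: PRIM2(mul)])]]
t=14: [S=[1 :: -1] | E=∅ | C=[PRIM2(add) :: 9 :: PRIM2(mul)] | D=∅]
t=15: [S=[0] | E=∅ | C=[9 :: PRIM2(mul)] | D=∅]
t=16: [S=[9 :: 0] | E=∅ | C=[PRIM2(mul)] | D=∅]
t=17: [S=[0] | E=∅ | C=∅ | D=∅]
→ final value 0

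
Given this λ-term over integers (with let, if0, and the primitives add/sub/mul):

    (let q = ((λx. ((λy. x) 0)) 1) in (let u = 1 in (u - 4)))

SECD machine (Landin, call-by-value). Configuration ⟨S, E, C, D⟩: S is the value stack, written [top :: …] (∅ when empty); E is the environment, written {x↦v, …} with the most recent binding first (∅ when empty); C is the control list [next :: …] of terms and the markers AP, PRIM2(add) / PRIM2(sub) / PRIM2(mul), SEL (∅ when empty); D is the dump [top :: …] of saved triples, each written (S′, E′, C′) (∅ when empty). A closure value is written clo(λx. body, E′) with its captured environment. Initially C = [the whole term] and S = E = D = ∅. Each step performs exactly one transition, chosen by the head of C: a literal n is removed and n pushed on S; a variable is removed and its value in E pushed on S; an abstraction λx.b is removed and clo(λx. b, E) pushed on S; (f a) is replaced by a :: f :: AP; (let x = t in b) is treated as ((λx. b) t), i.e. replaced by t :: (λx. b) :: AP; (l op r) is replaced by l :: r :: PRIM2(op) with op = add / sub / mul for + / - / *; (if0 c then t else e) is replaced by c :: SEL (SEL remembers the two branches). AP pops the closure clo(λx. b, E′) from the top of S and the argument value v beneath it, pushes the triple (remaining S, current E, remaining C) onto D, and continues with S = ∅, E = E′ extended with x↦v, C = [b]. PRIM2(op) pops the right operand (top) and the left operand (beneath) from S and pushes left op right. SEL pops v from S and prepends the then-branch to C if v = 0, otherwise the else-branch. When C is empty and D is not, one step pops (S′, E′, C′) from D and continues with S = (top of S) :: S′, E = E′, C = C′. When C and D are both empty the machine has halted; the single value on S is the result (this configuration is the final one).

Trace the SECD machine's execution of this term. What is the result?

Answer: -3

Machine steps:
t=0: <S=∅, E=∅, C=[(let q = ((λx. ((λy. x) 0)) 1) in (let u = 1 in (u - 4)))], D=∅>
t=1: <S=∅, E=∅, C=[((λx. ((λy. x) 0)) 1) :: (λq. (let u = 1 in (u - 4))) :: AP], D=∅>
t=2: <S=∅, E=∅, C=[1 :: (λx. ((λy. x) 0)) :: AP :: (λq. (let u = 1 in (u - 4))) :: AP], D=∅>
t=3: <S=[1], E=∅, C=[(λx. ((λy. x) 0)) :: AP :: (λq. (let u = 1 in (u - 4))) :: AP], D=∅>
t=4: <S=[clo(λx. ((λy. x) 0), ∅) :: 1], E=∅, C=[AP :: (λq. (let u = 1 in (u - 4))) :: AP], D=∅>
t=5: <S=∅, E={x↦1}, C=[((λy. x) 0)], D=[(∅, ∅, [(λq. (let u = 1 in (u - 4))) :: AP])]>
t=6: <S=∅, E={x↦1}, C=[0 :: (λy. x) :: AP], D=[(∅, ∅, [(λq. (let u = 1 in (u - 4))) :: AP])]>
t=7: <S=[0], E={x↦1}, C=[(λy. x) :: AP], D=[(∅, ∅, [(λq. (let u = 1 in (u - 4))) :: AP])]>
t=8: <S=[clo(λy. x, {x↦1}) :: 0], E={x↦1}, C=[AP], D=[(∅, ∅, [(λq. (let u = 1 in (u - 4))) :: AP])]>
t=9: <S=∅, E={y↦0, x↦1}, C=[x], D=[(∅, {x↦1}, ∅) :: (∅, ∅, [(λq. (let u = 1 in (u - 4))) :: AP])]>
t=10: <S=[1], E={y↦0, x↦1}, C=∅, D=[(∅, {x↦1}, ∅) :: (∅, ∅, [(λq. (let u = 1 in (u - 4))) :: AP])]>
t=11: <S=[1], E={x↦1}, C=∅, D=[(∅, ∅, [(λq. (let u = 1 in (u - 4))) :: AP])]>
t=12: <S=[1], E=∅, C=[(λq. (let u = 1 in (u - 4))) :: AP], D=∅>
t=13: <S=[clo(λq. (let u = 1 in (u - 4)), ∅) :: 1], E=∅, C=[AP], D=∅>
t=14: <S=∅, E={q↦1}, C=[(let u = 1 in (u - 4))], D=[(∅, ∅, ∅)]>
t=15: <S=∅, E={q↦1}, C=[1 :: (λu. (u - 4)) :: AP], D=[(∅, ∅, ∅)]>
t=16: <S=[1], E={q↦1}, C=[(λu. (u - 4)) :: AP], D=[(∅, ∅, ∅)]>
t=17: <S=[clo(λu. (u - 4), {q↦1}) :: 1], E={q↦1}, C=[AP], D=[(∅, ∅, ∅)]>
t=18: <S=∅, E={u↦1, q↦1}, C=[(u - 4)], D=[(∅, {q↦1}, ∅) :: (∅, ∅, ∅)]>
t=19: <S=∅, E={u↦1, q↦1}, C=[u :: 4 :: PRIM2(sub)], D=[(∅, {q↦1}, ∅) :: (∅, ∅, ∅)]>
t=20: <S=[1], E={u↦1, q↦1}, C=[4 :: PRIM2(sub)], D=[(∅, {q↦1}, ∅) :: (∅, ∅, ∅)]>
t=21: <S=[4 :: 1], E={u↦1, q↦1}, C=[PRIM2(sub)], D=[(∅, {q↦1}, ∅) :: (∅, ∅, ∅)]>
t=22: <S=[-3], E={u↦1, q↦1}, C=∅, D=[(∅, {q↦1}, ∅) :: (∅, ∅, ∅)]>
t=23: <S=[-3], E={q↦1}, C=∅, D=[(∅, ∅, ∅)]>
t=24: <S=[-3], E=∅, C=∅, D=∅>
→ final value -3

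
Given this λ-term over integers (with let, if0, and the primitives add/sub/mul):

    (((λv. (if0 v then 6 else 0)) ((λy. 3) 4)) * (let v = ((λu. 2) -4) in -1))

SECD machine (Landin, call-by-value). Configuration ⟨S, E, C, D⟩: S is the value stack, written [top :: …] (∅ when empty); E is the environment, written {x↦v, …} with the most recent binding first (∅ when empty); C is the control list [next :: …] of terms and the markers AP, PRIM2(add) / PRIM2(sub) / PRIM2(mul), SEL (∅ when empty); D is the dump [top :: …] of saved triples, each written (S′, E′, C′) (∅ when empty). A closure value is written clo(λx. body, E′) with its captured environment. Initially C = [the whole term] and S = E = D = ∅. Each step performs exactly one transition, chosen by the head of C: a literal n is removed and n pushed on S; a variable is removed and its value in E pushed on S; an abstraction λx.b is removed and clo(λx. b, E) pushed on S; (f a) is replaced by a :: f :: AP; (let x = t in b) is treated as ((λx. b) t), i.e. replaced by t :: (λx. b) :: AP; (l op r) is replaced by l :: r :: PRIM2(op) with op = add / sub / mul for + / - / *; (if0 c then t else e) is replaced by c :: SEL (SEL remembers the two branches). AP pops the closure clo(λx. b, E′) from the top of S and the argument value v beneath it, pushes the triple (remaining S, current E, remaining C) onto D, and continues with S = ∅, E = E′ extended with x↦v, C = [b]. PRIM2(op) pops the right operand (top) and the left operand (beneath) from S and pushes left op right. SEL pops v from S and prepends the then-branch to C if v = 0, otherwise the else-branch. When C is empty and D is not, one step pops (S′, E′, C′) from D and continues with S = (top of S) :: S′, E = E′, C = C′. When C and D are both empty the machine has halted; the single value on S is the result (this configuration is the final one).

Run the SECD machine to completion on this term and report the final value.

Answer: 0

Machine steps:
step 0: [S=∅ | E=∅ | C=[(((λv. (if0 v then 6 else 0)) ((λy. 3) 4)) * (let v = ((λu. 2) -4) in -1))] | D=∅]
step 1: [S=∅ | E=∅ | C=[((λv. (if0 v then 6 else 0)) ((λy. 3) 4)) :: (let v = ((λu. 2) -4) in -1) :: PRIM2(mul)] | D=∅]
step 2: [S=∅ | E=∅ | C=[((λy. 3) 4) :: (λv. (if0 v then 6 else 0)) :: AP :: (let v = ((λu. 2) -4) in -1) :: PRIM2(mul)] | D=∅]
step 3: [S=∅ | E=∅ | C=[4 :: (λy. 3) :: AP :: (λv. (if0 v then 6 else 0)) :: AP :: (let v = ((λu. 2) -4) in -1) :: PRIM2(mul)] | D=∅]
step 4: [S=[4] | E=∅ | C=[(λy. 3) :: AP :: (λv. (if0 v then 6 else 0)) :: AP :: (let v = ((λu. 2) -4) in -1) :: PRIM2(mul)] | D=∅]
step 5: [S=[clo(λy. 3, ∅) :: 4] | E=∅ | C=[AP :: (λv. (if0 v then 6 else 0)) :: AP :: (let v = ((λu. 2) -4) in -1) :: PRIM2(mul)] | D=∅]
step 6: [S=∅ | E={y↦4} | C=[3] | D=[(∅, ∅, [(λv. (if0 v then 6 else 0)) :: AP :: (let v = ((λu. 2) -4) in -1) :: PRIM2(mul)])]]
step 7: [S=[3] | E={y↦4} | C=∅ | D=[(∅, ∅, [(λv. (if0 v then 6 else 0)) :: AP :: (let v = ((λu. 2) -4) in -1) :: PRIM2(mul)])]]
step 8: [S=[3] | E=∅ | C=[(λv. (if0 v then 6 else 0)) :: AP :: (let v = ((λu. 2) -4) in -1) :: PRIM2(mul)] | D=∅]
step 9: [S=[clo(λv. (if0 v then 6 else 0), ∅) :: 3] | E=∅ | C=[AP :: (let v = ((λu. 2) -4) in -1) :: PRIM2(mul)] | D=∅]
step 10: [S=∅ | E={v↦3} | C=[(if0 v then 6 else 0)] | D=[(∅, ∅, [(let v = ((λu. 2) -4) in -1) :: PRIM2(mul)])]]
step 11: [S=∅ | E={v↦3} | C=[v :: SEL] | D=[(∅, ∅, [(let v = ((λu. 2) -4) in -1) :: PRIM2(mul)])]]
step 12: [S=[3] | E={v↦3} | C=[SEL] | D=[(∅, ∅, [(let v = ((λu. 2) -4) in -1) :: PRIM2(mul)])]]
step 13: [S=∅ | E={v↦3} | C=[0] | D=[(∅, ∅, [(let v = ((λu. 2) -4) in -1) :: PRIM2(mul)])]]
step 14: [S=[0] | E={v↦3} | C=∅ | D=[(∅, ∅, [(let v = ((λu. 2) -4) in -1) :: PRIM2(mul)])]]
step 15: [S=[0] | E=∅ | C=[(let v = ((λu. 2) -4) in -1) :: PRIM2(mul)] | D=∅]
step 16: [S=[0] | E=∅ | C=[((λu. 2) -4) :: (λv. -1) :: AP :: PRIM2(mul)] | D=∅]
step 17: [S=[0] | E=∅ | C=[-4 :: (λu. 2) :: AP :: (λv. -1) :: AP :: PRIM2(mul)] | D=∅]
step 18: [S=[-4 :: 0] | E=∅ | C=[(λu. 2) :: AP :: (λv. -1) :: AP :: PRIM2(mul)] | D=∅]
step 19: [S=[clo(λu. 2, ∅) :: -4 :: 0] | E=∅ | C=[AP :: (λv. -1) :: AP :: PRIM2(mul)] | D=∅]
step 20: [S=∅ | E={u↦-4} | C=[2] | D=[([0], ∅, [(λv. -1) :: AP :: PRIM2(mul)])]]
step 21: [S=[2] | E={u↦-4} | C=∅ | D=[([0], ∅, [(λv. -1) :: AP :: PRIM2(mul)])]]
step 22: [S=[2 :: 0] | E=∅ | C=[(λv. -1) :: AP :: PRIM2(mul)] | D=∅]
step 23: [S=[clo(λv. -1, ∅) :: 2 :: 0] | E=∅ | C=[AP :: PRIM2(mul)] | D=∅]
step 24: [S=∅ | E={v↦2} | C=[-1] | D=[([0], ∅, [PRIM2(mul)])]]
step 25: [S=[-1] | E={v↦2} | C=∅ | D=[([0], ∅, [PRIM2(mul)])]]
step 26: [S=[-1 :: 0] | E=∅ | C=[PRIM2(mul)] | D=∅]
step 27: [S=[0] | E=∅ | C=∅ | D=∅]
→ final value 0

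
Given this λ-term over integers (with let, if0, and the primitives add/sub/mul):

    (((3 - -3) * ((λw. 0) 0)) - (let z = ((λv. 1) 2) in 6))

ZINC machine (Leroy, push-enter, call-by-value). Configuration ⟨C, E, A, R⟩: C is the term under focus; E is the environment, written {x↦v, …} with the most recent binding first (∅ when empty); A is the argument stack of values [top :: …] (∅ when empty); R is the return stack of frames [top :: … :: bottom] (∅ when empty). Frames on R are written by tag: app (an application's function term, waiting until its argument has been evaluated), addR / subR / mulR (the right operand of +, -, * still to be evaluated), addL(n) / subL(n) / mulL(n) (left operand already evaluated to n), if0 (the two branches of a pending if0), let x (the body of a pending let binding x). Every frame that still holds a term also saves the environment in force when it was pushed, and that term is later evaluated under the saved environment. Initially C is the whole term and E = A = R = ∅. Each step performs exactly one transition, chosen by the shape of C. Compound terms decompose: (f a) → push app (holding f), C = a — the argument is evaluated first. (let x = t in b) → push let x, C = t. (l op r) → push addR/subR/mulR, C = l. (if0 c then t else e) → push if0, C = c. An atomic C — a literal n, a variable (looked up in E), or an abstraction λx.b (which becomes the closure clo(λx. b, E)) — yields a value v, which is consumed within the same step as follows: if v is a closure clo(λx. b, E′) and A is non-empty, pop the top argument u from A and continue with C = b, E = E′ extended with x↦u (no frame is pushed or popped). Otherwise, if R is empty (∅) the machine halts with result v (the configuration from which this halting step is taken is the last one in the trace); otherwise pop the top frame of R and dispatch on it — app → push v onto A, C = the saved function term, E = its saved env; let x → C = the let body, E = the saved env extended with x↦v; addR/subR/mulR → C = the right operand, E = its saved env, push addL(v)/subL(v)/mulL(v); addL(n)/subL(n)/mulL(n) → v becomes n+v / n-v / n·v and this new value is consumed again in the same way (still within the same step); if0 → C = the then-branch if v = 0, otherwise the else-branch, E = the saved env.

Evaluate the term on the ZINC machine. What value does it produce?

Answer: -6

Execution trace:
step 0: ⟨C=(((3 - -3) * ((λw. 0) 0)) - (let z = ((λv. 1) 2) in 6)); E=∅; A=∅; R=∅⟩
step 1: ⟨C=((3 - -3) * ((λw. 0) 0)); E=∅; A=∅; R=[subR]⟩
step 2: ⟨C=(3 - -3); E=∅; A=∅; R=[mulR :: subR]⟩
step 3: ⟨C=3; E=∅; A=∅; R=[subR :: mulR :: subR]⟩
step 4: ⟨C=-3; E=∅; A=∅; R=[subL(3) :: mulR :: subR]⟩
step 5: ⟨C=((λw. 0) 0); E=∅; A=∅; R=[mulL(6) :: subR]⟩
step 6: ⟨C=0; E=∅; A=∅; R=[app :: mulL(6) :: subR]⟩
step 7: ⟨C=(λw. 0); E=∅; A=[0]; R=[mulL(6) :: subR]⟩
step 8: ⟨C=0; E={w↦0}; A=∅; R=[mulL(6) :: subR]⟩
step 9: ⟨C=(let z = ((λv. 1) 2) in 6); E=∅; A=∅; R=[subL(0)]⟩
step 10: ⟨C=((λv. 1) 2); E=∅; A=∅; R=[let z :: subL(0)]⟩
step 11: ⟨C=2; E=∅; A=∅; R=[app :: let z :: subL(0)]⟩
step 12: ⟨C=(λv. 1); E=∅; A=[2]; R=[let z :: subL(0)]⟩
step 13: ⟨C=1; E={v↦2}; A=∅; R=[let z :: subL(0)]⟩
step 14: ⟨C=6; E={z↦1}; A=∅; R=[subL(0)]⟩
→ final value -6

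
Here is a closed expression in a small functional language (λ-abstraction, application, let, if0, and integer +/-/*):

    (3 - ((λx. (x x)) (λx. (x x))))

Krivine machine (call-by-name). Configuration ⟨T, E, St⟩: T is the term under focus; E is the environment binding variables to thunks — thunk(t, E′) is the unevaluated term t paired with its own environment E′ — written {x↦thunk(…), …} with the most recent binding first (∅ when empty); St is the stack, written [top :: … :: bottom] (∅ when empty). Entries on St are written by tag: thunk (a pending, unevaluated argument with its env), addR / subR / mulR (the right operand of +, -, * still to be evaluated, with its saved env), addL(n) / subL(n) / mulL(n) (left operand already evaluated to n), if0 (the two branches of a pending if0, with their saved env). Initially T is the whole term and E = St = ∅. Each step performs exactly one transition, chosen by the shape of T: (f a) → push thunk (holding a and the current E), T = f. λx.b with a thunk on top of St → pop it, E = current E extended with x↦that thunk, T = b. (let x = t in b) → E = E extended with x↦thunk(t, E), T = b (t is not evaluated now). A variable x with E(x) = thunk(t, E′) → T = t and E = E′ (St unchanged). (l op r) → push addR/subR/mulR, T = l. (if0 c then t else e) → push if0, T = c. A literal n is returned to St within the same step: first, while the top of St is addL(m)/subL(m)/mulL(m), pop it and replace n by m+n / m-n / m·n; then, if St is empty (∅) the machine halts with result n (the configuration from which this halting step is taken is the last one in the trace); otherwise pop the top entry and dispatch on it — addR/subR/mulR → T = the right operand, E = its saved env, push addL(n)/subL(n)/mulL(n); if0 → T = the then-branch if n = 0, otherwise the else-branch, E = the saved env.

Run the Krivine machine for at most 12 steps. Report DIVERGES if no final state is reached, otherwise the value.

Answer: DIVERGES (no final state within 12 steps)

Execution trace:
t=0: ⟨T=(3 - ((λx. (x x)) (λx. (x x)))); E=∅; St=∅⟩
t=1: ⟨T=3; E=∅; St=[subR]⟩
t=2: ⟨T=((λx. (x x)) (λx. (x x))); E=∅; St=[subL(3)]⟩
t=3: ⟨T=(λx. (x x)); E=∅; St=[thunk :: subL(3)]⟩
t=4: ⟨T=(x x); E={x↦thunk((λx. (x x)), ∅)}; St=[subL(3)]⟩
t=5: ⟨T=x; E={x↦thunk((λx. (x x)), ∅)}; St=[thunk :: subL(3)]⟩
t=6: ⟨T=(λx. (x x)); E=∅; St=[thunk :: subL(3)]⟩
t=7: ⟨T=(x x); E={x↦thunk(x, {x↦thunk((λx. (x x)), ∅)})}; St=[subL(3)]⟩
t=8: ⟨T=x; E={x↦thunk(x, {x↦thunk((λx. (x x)), ∅)})}; St=[thunk :: subL(3)]⟩
t=9: ⟨T=x; E={x↦thunk((λx. (x x)), ∅)}; St=[thunk :: subL(3)]⟩
t=10: ⟨T=(λx. (x x)); E=∅; St=[thunk :: subL(3)]⟩
t=11: ⟨T=(x x); E={x↦thunk(x, {x↦thunk(x, {x↦thunk((λx. (x x)), ∅)})})}; St=[subL(3)]⟩
t=12: ⟨T=x; E={x↦thunk(x, {x↦thunk(x, {x↦thunk((λx. (x x)), ∅)})})}; St=[thunk :: subL(3)]⟩
→ 12 transitions taken and the configuration is still not final: no result within 12 steps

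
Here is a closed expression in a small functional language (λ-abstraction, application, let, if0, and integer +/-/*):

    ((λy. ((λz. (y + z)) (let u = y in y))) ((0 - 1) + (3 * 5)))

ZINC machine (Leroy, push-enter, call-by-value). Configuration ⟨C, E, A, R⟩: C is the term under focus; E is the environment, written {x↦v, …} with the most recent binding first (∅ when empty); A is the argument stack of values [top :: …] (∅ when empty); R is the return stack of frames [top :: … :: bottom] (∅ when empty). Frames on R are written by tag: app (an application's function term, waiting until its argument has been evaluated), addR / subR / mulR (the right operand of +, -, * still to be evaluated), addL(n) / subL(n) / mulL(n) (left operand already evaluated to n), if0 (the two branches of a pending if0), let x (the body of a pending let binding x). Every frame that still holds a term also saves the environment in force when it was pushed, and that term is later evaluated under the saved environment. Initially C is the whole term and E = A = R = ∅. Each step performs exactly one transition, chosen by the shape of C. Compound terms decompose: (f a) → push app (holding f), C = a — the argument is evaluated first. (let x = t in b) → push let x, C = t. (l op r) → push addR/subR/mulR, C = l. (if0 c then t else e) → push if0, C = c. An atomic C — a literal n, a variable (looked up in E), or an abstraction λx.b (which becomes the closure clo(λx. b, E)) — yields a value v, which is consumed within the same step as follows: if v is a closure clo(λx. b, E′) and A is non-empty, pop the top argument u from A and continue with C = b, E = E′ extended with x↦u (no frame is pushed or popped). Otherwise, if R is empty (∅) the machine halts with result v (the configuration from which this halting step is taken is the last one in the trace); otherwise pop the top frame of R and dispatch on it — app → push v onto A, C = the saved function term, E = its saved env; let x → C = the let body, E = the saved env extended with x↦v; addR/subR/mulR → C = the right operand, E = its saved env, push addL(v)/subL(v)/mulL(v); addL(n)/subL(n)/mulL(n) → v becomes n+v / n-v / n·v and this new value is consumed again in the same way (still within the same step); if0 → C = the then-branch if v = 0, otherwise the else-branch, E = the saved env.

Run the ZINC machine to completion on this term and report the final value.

step 0: <C=((λy. ((λz. (y + z)) (let u = y in y))) ((0 - 1) + (3 * 5))), E=∅, A=∅, R=∅>
step 1: <C=((0 - 1) + (3 * 5)), E=∅, A=∅, R=[app]>
step 2: <C=(0 - 1), E=∅, A=∅, R=[addR :: app]>
step 3: <C=0, E=∅, A=∅, R=[subR :: addR :: app]>
step 4: <C=1, E=∅, A=∅, R=[subL(0) :: addR :: app]>
step 5: <C=(3 * 5), E=∅, A=∅, R=[addL(-1) :: app]>
step 6: <C=3, E=∅, A=∅, R=[mulR :: addL(-1) :: app]>
step 7: <C=5, E=∅, A=∅, R=[mulL(3) :: addL(-1) :: app]>
step 8: <C=(λy. ((λz. (y + z)) (let u = y in y))), E=∅, A=[14], R=∅>
step 9: <C=((λz. (y + z)) (let u = y in y)), E={y↦14}, A=∅, R=∅>
step 10: <C=(let u = y in y), E={y↦14}, A=∅, R=[app]>
step 11: <C=y, E={y↦14}, A=∅, R=[let u :: app]>
step 12: <C=y, E={u↦14, y↦14}, A=∅, R=[app]>
step 13: <C=(λz. (y + z)), E={y↦14}, A=[14], R=∅>
step 14: <C=(y + z), E={z↦14, y↦14}, A=∅, R=∅>
step 15: <C=y, E={z↦14, y↦14}, A=∅, R=[addR]>
step 16: <C=z, E={z↦14, y↦14}, A=∅, R=[addL(14)]>
→ final value 28

Answer: 28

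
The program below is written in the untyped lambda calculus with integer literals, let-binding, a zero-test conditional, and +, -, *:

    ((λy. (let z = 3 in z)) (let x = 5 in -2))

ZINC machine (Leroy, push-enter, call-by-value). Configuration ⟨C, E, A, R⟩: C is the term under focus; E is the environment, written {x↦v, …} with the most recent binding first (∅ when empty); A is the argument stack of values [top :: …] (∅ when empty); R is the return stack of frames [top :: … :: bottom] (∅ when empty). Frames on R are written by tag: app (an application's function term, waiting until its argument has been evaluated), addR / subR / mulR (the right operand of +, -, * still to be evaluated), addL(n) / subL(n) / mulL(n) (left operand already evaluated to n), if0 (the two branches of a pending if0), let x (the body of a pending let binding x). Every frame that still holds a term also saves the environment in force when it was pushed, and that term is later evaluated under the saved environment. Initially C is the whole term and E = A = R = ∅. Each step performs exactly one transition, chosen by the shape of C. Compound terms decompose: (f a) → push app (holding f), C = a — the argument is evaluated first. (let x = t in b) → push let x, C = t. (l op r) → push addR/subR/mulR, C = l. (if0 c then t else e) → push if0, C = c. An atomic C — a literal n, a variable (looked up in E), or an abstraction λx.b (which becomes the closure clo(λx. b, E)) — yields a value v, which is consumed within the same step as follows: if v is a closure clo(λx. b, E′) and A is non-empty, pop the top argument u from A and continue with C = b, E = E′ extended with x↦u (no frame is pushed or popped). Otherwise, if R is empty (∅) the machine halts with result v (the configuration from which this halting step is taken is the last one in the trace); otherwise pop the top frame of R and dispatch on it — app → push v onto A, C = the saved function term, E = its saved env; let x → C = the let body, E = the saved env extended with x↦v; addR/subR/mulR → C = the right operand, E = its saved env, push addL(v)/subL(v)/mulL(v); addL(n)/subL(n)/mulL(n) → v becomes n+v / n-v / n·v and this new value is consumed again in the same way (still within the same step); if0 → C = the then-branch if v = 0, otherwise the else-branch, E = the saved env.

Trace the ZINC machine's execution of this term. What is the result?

[0] <C=((λy. (let z = 3 in z)) (let x = 5 in -2)), E=∅, A=∅, R=∅>
[1] <C=(let x = 5 in -2), E=∅, A=∅, R=[app]>
[2] <C=5, E=∅, A=∅, R=[let x :: app]>
[3] <C=-2, E={x↦5}, A=∅, R=[app]>
[4] <C=(λy. (let z = 3 in z)), E=∅, A=[-2], R=∅>
[5] <C=(let z = 3 in z), E={y↦-2}, A=∅, R=∅>
[6] <C=3, E={y↦-2}, A=∅, R=[let z]>
[7] <C=z, E={z↦3, y↦-2}, A=∅, R=∅>
→ final value 3

Answer: 3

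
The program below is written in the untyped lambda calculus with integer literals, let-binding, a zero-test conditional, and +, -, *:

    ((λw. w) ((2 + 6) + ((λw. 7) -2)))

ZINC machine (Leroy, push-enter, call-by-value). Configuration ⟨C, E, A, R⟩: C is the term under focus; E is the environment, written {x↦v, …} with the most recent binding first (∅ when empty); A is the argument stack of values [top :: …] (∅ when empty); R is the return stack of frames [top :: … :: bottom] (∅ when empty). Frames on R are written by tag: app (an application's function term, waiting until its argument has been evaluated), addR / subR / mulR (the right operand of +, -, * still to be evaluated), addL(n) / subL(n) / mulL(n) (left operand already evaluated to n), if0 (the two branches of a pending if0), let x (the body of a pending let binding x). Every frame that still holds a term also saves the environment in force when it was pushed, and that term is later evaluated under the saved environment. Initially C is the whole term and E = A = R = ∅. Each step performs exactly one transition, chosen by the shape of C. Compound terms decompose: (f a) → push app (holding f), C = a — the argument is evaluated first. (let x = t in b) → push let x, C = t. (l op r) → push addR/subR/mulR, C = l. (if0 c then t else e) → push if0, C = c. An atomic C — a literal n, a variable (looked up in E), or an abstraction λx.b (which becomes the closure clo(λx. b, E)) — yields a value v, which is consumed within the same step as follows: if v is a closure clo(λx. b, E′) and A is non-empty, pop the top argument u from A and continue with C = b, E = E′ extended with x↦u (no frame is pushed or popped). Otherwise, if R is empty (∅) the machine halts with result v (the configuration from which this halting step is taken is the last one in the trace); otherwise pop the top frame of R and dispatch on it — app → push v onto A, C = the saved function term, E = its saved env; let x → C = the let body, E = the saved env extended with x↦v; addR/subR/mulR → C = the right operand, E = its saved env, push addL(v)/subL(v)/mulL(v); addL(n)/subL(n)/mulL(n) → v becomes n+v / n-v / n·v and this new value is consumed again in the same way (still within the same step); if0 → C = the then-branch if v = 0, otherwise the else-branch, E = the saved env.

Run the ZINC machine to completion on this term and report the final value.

Answer: 15

Execution trace:
step 0: ⟨C=((λw. w) ((2 + 6) + ((λw. 7) -2))); E=∅; A=∅; R=∅⟩
step 1: ⟨C=((2 + 6) + ((λw. 7) -2)); E=∅; A=∅; R=[app]⟩
step 2: ⟨C=(2 + 6); E=∅; A=∅; R=[addR :: app]⟩
step 3: ⟨C=2; E=∅; A=∅; R=[addR :: addR :: app]⟩
step 4: ⟨C=6; E=∅; A=∅; R=[addL(2) :: addR :: app]⟩
step 5: ⟨C=((λw. 7) -2); E=∅; A=∅; R=[addL(8) :: app]⟩
step 6: ⟨C=-2; E=∅; A=∅; R=[app :: addL(8) :: app]⟩
step 7: ⟨C=(λw. 7); E=∅; A=[-2]; R=[addL(8) :: app]⟩
step 8: ⟨C=7; E={w↦-2}; A=∅; R=[addL(8) :: app]⟩
step 9: ⟨C=(λw. w); E=∅; A=[15]; R=∅⟩
step 10: ⟨C=w; E={w↦15}; A=∅; R=∅⟩
→ final value 15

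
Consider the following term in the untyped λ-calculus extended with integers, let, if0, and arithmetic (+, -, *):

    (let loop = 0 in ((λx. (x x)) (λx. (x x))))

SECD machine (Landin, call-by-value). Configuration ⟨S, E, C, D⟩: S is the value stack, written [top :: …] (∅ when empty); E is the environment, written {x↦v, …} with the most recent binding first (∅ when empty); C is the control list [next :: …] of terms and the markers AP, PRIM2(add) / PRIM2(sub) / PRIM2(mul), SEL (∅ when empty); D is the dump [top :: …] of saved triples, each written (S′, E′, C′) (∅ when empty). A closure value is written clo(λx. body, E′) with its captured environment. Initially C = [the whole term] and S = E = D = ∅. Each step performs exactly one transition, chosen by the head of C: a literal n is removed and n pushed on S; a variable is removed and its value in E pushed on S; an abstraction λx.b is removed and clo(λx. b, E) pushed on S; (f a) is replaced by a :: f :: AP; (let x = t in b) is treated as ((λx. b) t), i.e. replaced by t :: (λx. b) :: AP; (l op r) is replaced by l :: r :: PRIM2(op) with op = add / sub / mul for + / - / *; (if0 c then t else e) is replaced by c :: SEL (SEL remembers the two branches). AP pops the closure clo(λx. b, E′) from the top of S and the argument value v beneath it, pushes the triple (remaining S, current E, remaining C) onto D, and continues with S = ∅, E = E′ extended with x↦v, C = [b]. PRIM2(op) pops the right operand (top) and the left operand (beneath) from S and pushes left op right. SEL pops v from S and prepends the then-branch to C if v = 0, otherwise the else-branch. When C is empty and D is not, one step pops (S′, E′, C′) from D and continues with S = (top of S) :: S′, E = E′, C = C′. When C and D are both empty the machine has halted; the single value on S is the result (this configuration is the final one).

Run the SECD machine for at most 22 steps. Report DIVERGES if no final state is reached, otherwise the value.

0. [S=∅ | E=∅ | C=[(let loop = 0 in ((λx. (x x)) (λx. (x x))))] | D=∅]
1. [S=∅ | E=∅ | C=[0 :: (λloop. ((λx. (x x)) (λx. (x x)))) :: AP] | D=∅]
2. [S=[0] | E=∅ | C=[(λloop. ((λx. (x x)) (λx. (x x)))) :: AP] | D=∅]
3. [S=[clo(λloop. ((λx. (x x)) (λx. (x x))), ∅) :: 0] | E=∅ | C=[AP] | D=∅]
4. [S=∅ | E={loop↦0} | C=[((λx. (x x)) (λx. (x x)))] | D=[(∅, ∅, ∅)]]
5. [S=∅ | E={loop↦0} | C=[(λx. (x x)) :: (λx. (x x)) :: AP] | D=[(∅, ∅, ∅)]]
6. [S=[clo(λx. (x x), {loop↦0})] | E={loop↦0} | C=[(λx. (x x)) :: AP] | D=[(∅, ∅, ∅)]]
7. [S=[clo(λx. (x x), {loop↦0}) :: clo(λx. (x x), {loop↦0})] | E={loop↦0} | C=[AP] | D=[(∅, ∅, ∅)]]
8. [S=∅ | E={x↦clo(λx. (x x), {loop↦0}), loop↦0} | C=[(x x)] | D=[(∅, {loop↦0}, ∅) :: (∅, ∅, ∅)]]
9. [S=∅ | E={x↦clo(λx. (x x), {loop↦0}), loop↦0} | C=[x :: x :: AP] | D=[(∅, {loop↦0}, ∅) :: (∅, ∅, ∅)]]
10. [S=[clo(λx. (x x), {loop↦0})] | E={x↦clo(λx. (x x), {loop↦0}), loop↦0} | C=[x :: AP] | D=[(∅, {loop↦0}, ∅) :: (∅, ∅, ∅)]]
11. [S=[clo(λx. (x x), {loop↦0}) :: clo(λx. (x x), {loop↦0})] | E={x↦clo(λx. (x x), {loop↦0}), loop↦0} | C=[AP] | D=[(∅, {loop↦0}, ∅) :: (∅, ∅, ∅)]]
12. [S=∅ | E={x↦clo(λx. (x x), {loop↦0}), loop↦0} | C=[(x x)] | D=[(∅, {x↦clo(λx. (x x), {loop↦0}), loop↦0}, ∅) :: (∅, {loop↦0}, ∅) :: (∅, ∅, ∅)]]
13. [S=∅ | E={x↦clo(λx. (x x), {loop↦0}), loop↦0} | C=[x :: x :: AP] | D=[(∅, {x↦clo(λx. (x x), {loop↦0}), loop↦0}, ∅) :: (∅, {loop↦0}, ∅) :: (∅, ∅, ∅)]]
14. [S=[clo(λx. (x x), {loop↦0})] | E={x↦clo(λx. (x x), {loop↦0}), loop↦0} | C=[x :: AP] | D=[(∅, {x↦clo(λx. (x x), {loop↦0}), loop↦0}, ∅) :: (∅, {loop↦0}, ∅) :: (∅, ∅, ∅)]]
15. [S=[clo(λx. (x x), {loop↦0}) :: clo(λx. (x x), {loop↦0})] | E={x↦clo(λx. (x x), {loop↦0}), loop↦0} | C=[AP] | D=[(∅, {x↦clo(λx. (x x), {loop↦0}), loop↦0}, ∅) :: (∅, {loop↦0}, ∅) :: (∅, ∅, ∅)]]
16. [S=∅ | E={x↦clo(λx. (x x), {loop↦0}), loop↦0} | C=[(x x)] | D=[(∅, {x↦clo(λx. (x x), {loop↦0}), loop↦0}, ∅) :: (∅, {x↦clo(λx. (x x), {loop↦0}), loop↦0}, ∅) :: (∅, {loop↦0}, ∅) :: (∅, ∅, ∅)]]
17. [S=∅ | E={x↦clo(λx. (x x), {loop↦0}), loop↦0} | C=[x :: x :: AP] | D=[(∅, {x↦clo(λx. (x x), {loop↦0}), loop↦0}, ∅) :: (∅, {x↦clo(λx. (x x), {loop↦0}), loop↦0}, ∅) :: (∅, {loop↦0}, ∅) :: (∅, ∅, ∅)]]
18. [S=[clo(λx. (x x), {loop↦0})] | E={x↦clo(λx. (x x), {loop↦0}), loop↦0} | C=[x :: AP] | D=[(∅, {x↦clo(λx. (x x), {loop↦0}), loop↦0}, ∅) :: (∅, {x↦clo(λx. (x x), {loop↦0}), loop↦0}, ∅) :: (∅, {loop↦0}, ∅) :: (∅, ∅, ∅)]]
19. [S=[clo(λx. (x x), {loop↦0}) :: clo(λx. (x x), {loop↦0})] | E={x↦clo(λx. (x x), {loop↦0}), loop↦0} | C=[AP] | D=[(∅, {x↦clo(λx. (x x), {loop↦0}), loop↦0}, ∅) :: (∅, {x↦clo(λx. (x x), {loop↦0}), loop↦0}, ∅) :: (∅, {loop↦0}, ∅) :: (∅, ∅, ∅)]]
20. [S=∅ | E={x↦clo(λx. (x x), {loop↦0}), loop↦0} | C=[(x x)] | D=[(∅, {x↦clo(λx. (x x), {loop↦0}), loop↦0}, ∅) :: (∅, {x↦clo(λx. (x x), {loop↦0}), loop↦0}, ∅) :: (∅, {x↦clo(λx. (x x), {loop↦0}), loop↦0}, ∅) :: (∅, {loop↦0}, ∅) :: (∅, ∅, ∅)]]
21. [S=∅ | E={x↦clo(λx. (x x), {loop↦0}), loop↦0} | C=[x :: x :: AP] | D=[(∅, {x↦clo(λx. (x x), {loop↦0}), loop↦0}, ∅) :: (∅, {x↦clo(λx. (x x), {loop↦0}), loop↦0}, ∅) :: (∅, {x↦clo(λx. (x x), {loop↦0}), loop↦0}, ∅) :: (∅, {loop↦0}, ∅) :: (∅, ∅, ∅)]]
22. [S=[clo(λx. (x x), {loop↦0})] | E={x↦clo(λx. (x x), {loop↦0}), loop↦0} | C=[x :: AP] | D=[(∅, {x↦clo(λx. (x x), {loop↦0}), loop↦0}, ∅) :: (∅, {x↦clo(λx. (x x), {loop↦0}), loop↦0}, ∅) :: (∅, {x↦clo(λx. (x x), {loop↦0}), loop↦0}, ∅) :: (∅, {loop↦0}, ∅) :: (∅, ∅, ∅)]]
→ 22 transitions taken and the configuration is still not final: no result within 22 steps

Answer: DIVERGES (no final state within 22 steps)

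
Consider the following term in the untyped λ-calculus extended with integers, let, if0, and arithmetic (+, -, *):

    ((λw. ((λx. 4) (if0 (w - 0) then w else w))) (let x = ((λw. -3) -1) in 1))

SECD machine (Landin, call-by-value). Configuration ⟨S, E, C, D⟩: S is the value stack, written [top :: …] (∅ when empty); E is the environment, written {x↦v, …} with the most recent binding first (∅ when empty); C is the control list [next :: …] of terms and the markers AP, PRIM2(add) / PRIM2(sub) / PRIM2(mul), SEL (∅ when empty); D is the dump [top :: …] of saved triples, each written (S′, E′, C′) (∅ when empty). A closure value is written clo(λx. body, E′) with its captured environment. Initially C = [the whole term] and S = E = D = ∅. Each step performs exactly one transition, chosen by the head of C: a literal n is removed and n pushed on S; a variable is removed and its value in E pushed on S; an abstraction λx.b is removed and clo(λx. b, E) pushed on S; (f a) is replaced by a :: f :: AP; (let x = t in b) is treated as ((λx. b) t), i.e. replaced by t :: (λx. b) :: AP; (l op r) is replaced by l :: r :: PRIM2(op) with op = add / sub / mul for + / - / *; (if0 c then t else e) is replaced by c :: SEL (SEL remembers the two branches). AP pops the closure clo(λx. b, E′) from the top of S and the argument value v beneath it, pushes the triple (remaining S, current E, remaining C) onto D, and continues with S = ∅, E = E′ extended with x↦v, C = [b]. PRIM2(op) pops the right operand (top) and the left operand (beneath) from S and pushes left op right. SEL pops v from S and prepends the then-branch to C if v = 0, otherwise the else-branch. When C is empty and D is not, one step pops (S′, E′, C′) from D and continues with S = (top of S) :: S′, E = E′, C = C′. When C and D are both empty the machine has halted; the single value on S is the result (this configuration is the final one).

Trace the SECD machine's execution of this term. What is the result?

Answer: 4

Execution trace:
t=0: ⟨S=∅; E=∅; C=[((λw. ((λx. 4) (if0 (w - 0) then w else w))) (let x = ((λw. -3) -1) in 1))]; D=∅⟩
t=1: ⟨S=∅; E=∅; C=[(let x = ((λw. -3) -1) in 1) :: (λw. ((λx. 4) (if0 (w - 0) then w else w))) :: AP]; D=∅⟩
t=2: ⟨S=∅; E=∅; C=[((λw. -3) -1) :: (λx. 1) :: AP :: (λw. ((λx. 4) (if0 (w - 0) then w else w))) :: AP]; D=∅⟩
t=3: ⟨S=∅; E=∅; C=[-1 :: (λw. -3) :: AP :: (λx. 1) :: AP :: (λw. ((λx. 4) (if0 (w - 0) then w else w))) :: AP]; D=∅⟩
t=4: ⟨S=[-1]; E=∅; C=[(λw. -3) :: AP :: (λx. 1) :: AP :: (λw. ((λx. 4) (if0 (w - 0) then w else w))) :: AP]; D=∅⟩
t=5: ⟨S=[clo(λw. -3, ∅) :: -1]; E=∅; C=[AP :: (λx. 1) :: AP :: (λw. ((λx. 4) (if0 (w - 0) then w else w))) :: AP]; D=∅⟩
t=6: ⟨S=∅; E={w↦-1}; C=[-3]; D=[(∅, ∅, [(λx. 1) :: AP :: (λw. ((λx. 4) (if0 (w - 0) then w else w))) :: AP])]⟩
t=7: ⟨S=[-3]; E={w↦-1}; C=∅; D=[(∅, ∅, [(λx. 1) :: AP :: (λw. ((λx. 4) (if0 (w - 0) then w else w))) :: AP])]⟩
t=8: ⟨S=[-3]; E=∅; C=[(λx. 1) :: AP :: (λw. ((λx. 4) (if0 (w - 0) then w else w))) :: AP]; D=∅⟩
t=9: ⟨S=[clo(λx. 1, ∅) :: -3]; E=∅; C=[AP :: (λw. ((λx. 4) (if0 (w - 0) then w else w))) :: AP]; D=∅⟩
t=10: ⟨S=∅; E={x↦-3}; C=[1]; D=[(∅, ∅, [(λw. ((λx. 4) (if0 (w - 0) then w else w))) :: AP])]⟩
t=11: ⟨S=[1]; E={x↦-3}; C=∅; D=[(∅, ∅, [(λw. ((λx. 4) (if0 (w - 0) then w else w))) :: AP])]⟩
t=12: ⟨S=[1]; E=∅; C=[(λw. ((λx. 4) (if0 (w - 0) then w else w))) :: AP]; D=∅⟩
t=13: ⟨S=[clo(λw. ((λx. 4) (if0 (w - 0) then w else w)), ∅) :: 1]; E=∅; C=[AP]; D=∅⟩
t=14: ⟨S=∅; E={w↦1}; C=[((λx. 4) (if0 (w - 0) then w else w))]; D=[(∅, ∅, ∅)]⟩
t=15: ⟨S=∅; E={w↦1}; C=[(if0 (w - 0) then w else w) :: (λx. 4) :: AP]; D=[(∅, ∅, ∅)]⟩
t=16: ⟨S=∅; E={w↦1}; C=[(w - 0) :: SEL :: (λx. 4) :: AP]; D=[(∅, ∅, ∅)]⟩
t=17: ⟨S=∅; E={w↦1}; C=[w :: 0 :: PRIM2(sub) :: SEL :: (λx. 4) :: AP]; D=[(∅, ∅, ∅)]⟩
t=18: ⟨S=[1]; E={w↦1}; C=[0 :: PRIM2(sub) :: SEL :: (λx. 4) :: AP]; D=[(∅, ∅, ∅)]⟩
t=19: ⟨S=[0 :: 1]; E={w↦1}; C=[PRIM2(sub) :: SEL :: (λx. 4) :: AP]; D=[(∅, ∅, ∅)]⟩
t=20: ⟨S=[1]; E={w↦1}; C=[SEL :: (λx. 4) :: AP]; D=[(∅, ∅, ∅)]⟩
t=21: ⟨S=∅; E={w↦1}; C=[w :: (λx. 4) :: AP]; D=[(∅, ∅, ∅)]⟩
t=22: ⟨S=[1]; E={w↦1}; C=[(λx. 4) :: AP]; D=[(∅, ∅, ∅)]⟩
t=23: ⟨S=[clo(λx. 4, {w↦1}) :: 1]; E={w↦1}; C=[AP]; D=[(∅, ∅, ∅)]⟩
t=24: ⟨S=∅; E={x↦1, w↦1}; C=[4]; D=[(∅, {w↦1}, ∅) :: (∅, ∅, ∅)]⟩
t=25: ⟨S=[4]; E={x↦1, w↦1}; C=∅; D=[(∅, {w↦1}, ∅) :: (∅, ∅, ∅)]⟩
t=26: ⟨S=[4]; E={w↦1}; C=∅; D=[(∅, ∅, ∅)]⟩
t=27: ⟨S=[4]; E=∅; C=∅; D=∅⟩
→ final value 4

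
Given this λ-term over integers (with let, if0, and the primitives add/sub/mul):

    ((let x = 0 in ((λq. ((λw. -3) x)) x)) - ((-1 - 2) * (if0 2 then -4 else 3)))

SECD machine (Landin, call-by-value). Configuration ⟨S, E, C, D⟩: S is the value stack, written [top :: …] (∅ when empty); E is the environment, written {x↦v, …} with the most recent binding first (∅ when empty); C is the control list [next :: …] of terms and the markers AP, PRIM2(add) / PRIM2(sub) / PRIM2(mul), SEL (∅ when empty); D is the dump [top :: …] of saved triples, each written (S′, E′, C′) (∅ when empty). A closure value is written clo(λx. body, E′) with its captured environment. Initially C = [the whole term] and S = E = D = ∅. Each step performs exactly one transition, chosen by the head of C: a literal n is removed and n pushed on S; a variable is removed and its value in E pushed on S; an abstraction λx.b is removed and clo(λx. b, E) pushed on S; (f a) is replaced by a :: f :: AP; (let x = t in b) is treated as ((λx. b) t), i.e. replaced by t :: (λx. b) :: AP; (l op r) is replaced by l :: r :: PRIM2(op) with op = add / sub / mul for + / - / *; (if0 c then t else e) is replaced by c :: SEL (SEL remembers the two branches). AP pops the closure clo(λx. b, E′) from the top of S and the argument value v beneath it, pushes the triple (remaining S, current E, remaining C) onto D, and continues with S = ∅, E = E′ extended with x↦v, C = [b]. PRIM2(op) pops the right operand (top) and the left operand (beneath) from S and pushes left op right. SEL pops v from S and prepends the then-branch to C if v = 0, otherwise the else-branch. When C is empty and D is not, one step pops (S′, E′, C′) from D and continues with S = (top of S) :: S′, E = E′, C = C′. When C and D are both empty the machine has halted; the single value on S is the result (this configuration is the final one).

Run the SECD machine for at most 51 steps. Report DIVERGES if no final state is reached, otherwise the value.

step 0: <S=∅, E=∅, C=[((let x = 0 in ((λq. ((λw. -3) x)) x)) - ((-1 - 2) * (if0 2 then -4 else 3)))], D=∅>
step 1: <S=∅, E=∅, C=[(let x = 0 in ((λq. ((λw. -3) x)) x)) :: ((-1 - 2) * (if0 2 then -4 else 3)) :: PRIM2(sub)], D=∅>
step 2: <S=∅, E=∅, C=[0 :: (λx. ((λq. ((λw. -3) x)) x)) :: AP :: ((-1 - 2) * (if0 2 then -4 else 3)) :: PRIM2(sub)], D=∅>
step 3: <S=[0], E=∅, C=[(λx. ((λq. ((λw. -3) x)) x)) :: AP :: ((-1 - 2) * (if0 2 then -4 else 3)) :: PRIM2(sub)], D=∅>
step 4: <S=[clo(λx. ((λq. ((λw. -3) x)) x), ∅) :: 0], E=∅, C=[AP :: ((-1 - 2) * (if0 2 then -4 else 3)) :: PRIM2(sub)], D=∅>
step 5: <S=∅, E={x↦0}, C=[((λq. ((λw. -3) x)) x)], D=[(∅, ∅, [((-1 - 2) * (if0 2 then -4 else 3)) :: PRIM2(sub)])]>
step 6: <S=∅, E={x↦0}, C=[x :: (λq. ((λw. -3) x)) :: AP], D=[(∅, ∅, [((-1 - 2) * (if0 2 then -4 else 3)) :: PRIM2(sub)])]>
step 7: <S=[0], E={x↦0}, C=[(λq. ((λw. -3) x)) :: AP], D=[(∅, ∅, [((-1 - 2) * (if0 2 then -4 else 3)) :: PRIM2(sub)])]>
step 8: <S=[clo(λq. ((λw. -3) x), {x↦0}) :: 0], E={x↦0}, C=[AP], D=[(∅, ∅, [((-1 - 2) * (if0 2 then -4 else 3)) :: PRIM2(sub)])]>
step 9: <S=∅, E={q↦0, x↦0}, C=[((λw. -3) x)], D=[(∅, {x↦0}, ∅) :: (∅, ∅, [((-1 - 2) * (if0 2 then -4 else 3)) :: PRIM2(sub)])]>
step 10: <S=∅, E={q↦0, x↦0}, C=[x :: (λw. -3) :: AP], D=[(∅, {x↦0}, ∅) :: (∅, ∅, [((-1 - 2) * (if0 2 then -4 else 3)) :: PRIM2(sub)])]>
step 11: <S=[0], E={q↦0, x↦0}, C=[(λw. -3) :: AP], D=[(∅, {x↦0}, ∅) :: (∅, ∅, [((-1 - 2) * (if0 2 then -4 else 3)) :: PRIM2(sub)])]>
step 12: <S=[clo(λw. -3, {q↦0, x↦0}) :: 0], E={q↦0, x↦0}, C=[AP], D=[(∅, {x↦0}, ∅) :: (∅, ∅, [((-1 - 2) * (if0 2 then -4 else 3)) :: PRIM2(sub)])]>
step 13: <S=∅, E={w↦0, q↦0, x↦0}, C=[-3], D=[(∅, {q↦0, x↦0}, ∅) :: (∅, {x↦0}, ∅) :: (∅, ∅, [((-1 - 2) * (if0 2 then -4 else 3)) :: PRIM2(sub)])]>
step 14: <S=[-3], E={w↦0, q↦0, x↦0}, C=∅, D=[(∅, {q↦0, x↦0}, ∅) :: (∅, {x↦0}, ∅) :: (∅, ∅, [((-1 - 2) * (if0 2 then -4 else 3)) :: PRIM2(sub)])]>
step 15: <S=[-3], E={q↦0, x↦0}, C=∅, D=[(∅, {x↦0}, ∅) :: (∅, ∅, [((-1 - 2) * (if0 2 then -4 else 3)) :: PRIM2(sub)])]>
step 16: <S=[-3], E={x↦0}, C=∅, D=[(∅, ∅, [((-1 - 2) * (if0 2 then -4 else 3)) :: PRIM2(sub)])]>
step 17: <S=[-3], E=∅, C=[((-1 - 2) * (if0 2 then -4 else 3)) :: PRIM2(sub)], D=∅>
step 18: <S=[-3], E=∅, C=[(-1 - 2) :: (if0 2 then -4 else 3) :: PRIM2(mul) :: PRIM2(sub)], D=∅>
step 19: <S=[-3], E=∅, C=[-1 :: 2 :: PRIM2(sub) :: (if0 2 then -4 else 3) :: PRIM2(mul) :: PRIM2(sub)], D=∅>
step 20: <S=[-1 :: -3], E=∅, C=[2 :: PRIM2(sub) :: (if0 2 then -4 else 3) :: PRIM2(mul) :: PRIM2(sub)], D=∅>
step 21: <S=[2 :: -1 :: -3], E=∅, C=[PRIM2(sub) :: (if0 2 then -4 else 3) :: PRIM2(mul) :: PRIM2(sub)], D=∅>
step 22: <S=[-3 :: -3], E=∅, C=[(if0 2 then -4 else 3) :: PRIM2(mul) :: PRIM2(sub)], D=∅>
step 23: <S=[-3 :: -3], E=∅, C=[2 :: SEL :: PRIM2(mul) :: PRIM2(sub)], D=∅>
step 24: <S=[2 :: -3 :: -3], E=∅, C=[SEL :: PRIM2(mul) :: PRIM2(sub)], D=∅>
step 25: <S=[-3 :: -3], E=∅, C=[3 :: PRIM2(mul) :: PRIM2(sub)], D=∅>
step 26: <S=[3 :: -3 :: -3], E=∅, C=[PRIM2(mul) :: PRIM2(sub)], D=∅>
step 27: <S=[-9 :: -3], E=∅, C=[PRIM2(sub)], D=∅>
step 28: <S=[6], E=∅, C=∅, D=∅>
→ final value 6

Answer: 6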